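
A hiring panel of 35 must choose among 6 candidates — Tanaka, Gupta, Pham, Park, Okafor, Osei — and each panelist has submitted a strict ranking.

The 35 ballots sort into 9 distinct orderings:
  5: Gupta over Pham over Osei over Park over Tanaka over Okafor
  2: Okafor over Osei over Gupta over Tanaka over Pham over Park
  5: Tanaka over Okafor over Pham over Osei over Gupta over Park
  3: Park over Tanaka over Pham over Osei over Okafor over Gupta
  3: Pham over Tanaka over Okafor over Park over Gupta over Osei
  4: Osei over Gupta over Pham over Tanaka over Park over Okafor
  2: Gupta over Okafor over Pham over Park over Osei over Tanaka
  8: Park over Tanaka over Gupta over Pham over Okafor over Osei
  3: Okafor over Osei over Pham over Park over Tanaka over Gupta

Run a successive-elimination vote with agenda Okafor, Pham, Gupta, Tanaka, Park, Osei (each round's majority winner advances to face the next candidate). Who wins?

Osei

Round 1: Okafor vs Pham — 12–23, Pham advances.
Round 2: Pham vs Gupta — 14–21, Gupta advances.
Round 3: Gupta vs Tanaka — 13–22, Tanaka advances.
Round 4: Tanaka vs Park — 14–21, Park advances.
Round 5: Park vs Osei — 16–19, Osei advances.
The agenda winner is Osei.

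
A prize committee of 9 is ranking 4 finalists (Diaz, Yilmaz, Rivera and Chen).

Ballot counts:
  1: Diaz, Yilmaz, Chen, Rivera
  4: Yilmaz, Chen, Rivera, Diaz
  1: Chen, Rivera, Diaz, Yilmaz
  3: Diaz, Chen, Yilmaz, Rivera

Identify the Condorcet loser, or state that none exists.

none

Pairwise majorities:
Diaz vs Yilmaz: 1+1+3 = 5 for Diaz, 4 for Yilmaz — Diaz by 5–4.
Diaz vs Rivera: Diaz preferred on 1+3 = 4 ballots; Rivera wins 5–4.
Diaz vs Chen: Chen, 5–4.
Yilmaz vs Rivera: Yilmaz wins 8–1.
Yilmaz vs Chen: 5 to 4, Yilmaz.
Rivera vs Chen: 0 for Rivera, 9 for Chen — Chen by 9–0.
Every nominee wins at least one matchup (Diaz beats Yilmaz; Yilmaz beats Rivera; Rivera beats Diaz; Chen beats Diaz), so there is no Condorcet loser.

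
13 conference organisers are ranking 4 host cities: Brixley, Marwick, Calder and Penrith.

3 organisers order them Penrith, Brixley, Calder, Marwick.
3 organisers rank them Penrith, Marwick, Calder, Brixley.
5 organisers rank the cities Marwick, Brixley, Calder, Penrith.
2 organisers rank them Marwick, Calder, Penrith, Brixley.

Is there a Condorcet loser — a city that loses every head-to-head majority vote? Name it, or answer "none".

none

Head-to-head results (13 organisers):
Brixley vs Marwick: Brixley preferred on 3 ballots; Marwick wins 10–3.
Brixley vs Calder: Brixley preferred on 3+5 = 8 ballots; Brixley wins 8–5.
Brixley vs Penrith: 5 to 8, Penrith.
Marwick vs Calder: Marwick preferred on 3+5+2 = 10 ballots; Marwick wins 10–3.
Marwick vs Penrith: Marwick, 7–6.
Calder vs Penrith: Calder is ranked higher on 5+2 = 7 ballots, Penrith on 6. Calder wins 7–6.
Every city wins at least one matchup (Brixley beats Calder; Marwick beats Brixley; Calder beats Penrith; Penrith beats Brixley), so there is no Condorcet loser.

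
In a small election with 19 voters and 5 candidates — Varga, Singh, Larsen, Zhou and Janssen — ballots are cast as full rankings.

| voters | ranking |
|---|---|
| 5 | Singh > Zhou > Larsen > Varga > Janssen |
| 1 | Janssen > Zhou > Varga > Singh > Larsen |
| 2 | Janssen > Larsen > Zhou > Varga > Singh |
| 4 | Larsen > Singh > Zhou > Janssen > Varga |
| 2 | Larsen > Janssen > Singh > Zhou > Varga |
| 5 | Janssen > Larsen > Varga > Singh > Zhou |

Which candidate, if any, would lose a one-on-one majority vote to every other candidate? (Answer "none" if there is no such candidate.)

Varga

Head-to-head results (19 voters):
Varga–Singh: Singh 11–8.
Varga vs Larsen: Varga is ranked higher on 1 ballot, Larsen on 18. Larsen wins 18–1.
Varga vs Zhou: 5 for Varga, 14 for Zhou — Zhou by 14–5.
Varga vs Janssen: Janssen, 14–5.
Singh vs Larsen: Singh is ranked higher on 5+1 = 6 ballots, Larsen on 13. Larsen wins 13–6.
Singh vs Zhou: Singh wins 16–3.
Singh vs Janssen: Singh is ranked higher on 5+4 = 9 ballots, Janssen on 10. Janssen wins 10–9.
Larsen vs Zhou: Larsen preferred on 2+4+2+5 = 13 ballots; Larsen wins 13–6.
Larsen vs Janssen: 5+4+2 = 11 for Larsen, 8 for Janssen — Larsen by 11–8.
Zhou vs Janssen: 9 to 10, Janssen.
Varga is beaten in every head-to-head and is the Condorcet loser.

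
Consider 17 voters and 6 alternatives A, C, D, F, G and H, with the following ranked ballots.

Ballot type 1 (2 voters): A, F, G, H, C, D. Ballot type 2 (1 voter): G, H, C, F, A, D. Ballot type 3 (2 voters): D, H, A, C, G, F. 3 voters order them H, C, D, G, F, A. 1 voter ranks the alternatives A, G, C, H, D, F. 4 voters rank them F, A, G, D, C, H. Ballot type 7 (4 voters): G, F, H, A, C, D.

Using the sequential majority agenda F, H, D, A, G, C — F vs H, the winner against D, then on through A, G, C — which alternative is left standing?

Round 1: F vs H — 10–7, F advances.
Round 2: F vs D — 11–6, F advances.
Round 3: F vs A — 12–5, F advances.
Round 4: F vs G — 6–11, G advances.
Round 5: G vs C — 12–5, G advances.
G survives the agenda.

G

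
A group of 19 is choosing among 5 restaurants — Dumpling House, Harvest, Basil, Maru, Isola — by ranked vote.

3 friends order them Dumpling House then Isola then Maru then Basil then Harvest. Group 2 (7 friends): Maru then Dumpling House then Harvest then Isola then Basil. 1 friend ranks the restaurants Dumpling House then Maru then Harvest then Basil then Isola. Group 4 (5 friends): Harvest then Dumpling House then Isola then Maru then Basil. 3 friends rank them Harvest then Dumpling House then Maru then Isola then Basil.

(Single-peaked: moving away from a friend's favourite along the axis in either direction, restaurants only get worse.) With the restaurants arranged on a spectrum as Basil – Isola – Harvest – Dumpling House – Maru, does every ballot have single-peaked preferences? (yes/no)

no

Axis positions: Basil=1, Isola=2, Harvest=3, Dumpling House=4, Maru=5.
Group 1: ranking walks positions 4-2-5-1-3; Isola is ranked above Harvest even though Harvest lies between Isola and the peak Dumpling House on the axis — preferences dip and rise again. Not single-peaked.
Group 2 (peak Maru at position 5): ranking walks positions 5-4-3-2-1, expanding outward from the peak — single-peaked.
Group 3: ranking walks positions 4-5-3-1-2; Basil is ranked above Isola even though Isola lies between Basil and the peak Dumpling House on the axis — preferences dip and rise again. Not single-peaked.
Group 4 (peak Harvest at position 3): ranking walks positions 3-4-2-5-1, expanding outward from the peak — single-peaked.
Group 5 (peak Harvest at position 3): ranking walks positions 3-4-5-2-1, expanding outward from the peak — single-peaked.
Group 1 violates single-peakedness, so the profile is not single-peaked on this axis.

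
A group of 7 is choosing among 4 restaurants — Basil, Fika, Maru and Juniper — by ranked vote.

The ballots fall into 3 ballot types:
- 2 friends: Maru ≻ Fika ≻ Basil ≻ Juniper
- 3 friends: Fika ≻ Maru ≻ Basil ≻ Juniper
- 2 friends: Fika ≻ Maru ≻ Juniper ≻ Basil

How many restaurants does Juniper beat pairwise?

Juniper against each rival (7 friends):
Juniper vs Basil: Juniper preferred on 2 ballots; Basil wins 5–2.
Juniper vs Fika: Juniper is ranked higher on 0 ballots, Fika on 7. Fika wins 7–0.
Juniper vs Maru: Maru wins 7–0.
Juniper beats no one; loses to Basil, Fika, Maru — 0 pairwise wins.

0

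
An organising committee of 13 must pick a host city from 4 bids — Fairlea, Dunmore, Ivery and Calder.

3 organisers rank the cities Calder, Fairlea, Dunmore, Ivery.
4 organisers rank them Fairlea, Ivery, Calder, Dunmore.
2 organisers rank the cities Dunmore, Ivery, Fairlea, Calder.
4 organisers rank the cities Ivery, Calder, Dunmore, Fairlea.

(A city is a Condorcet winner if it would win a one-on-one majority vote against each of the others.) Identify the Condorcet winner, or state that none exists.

Check each pair by majority over 13 ballots:
Fairlea vs Dunmore: Fairlea is ranked higher on 3+4 = 7 ballots, Dunmore on 6. Fairlea wins 7–6.
Fairlea vs Ivery: Fairlea is ranked higher on 3+4 = 7 ballots, Ivery on 6. Fairlea wins 7–6.
Fairlea vs Calder: 6 to 7, Calder.
Dunmore vs Ivery: 3+2 = 5 for Dunmore, 8 for Ivery — Ivery by 8–5.
Dunmore vs Calder: 2 for Dunmore, 11 for Calder — Calder by 11–2.
Ivery vs Calder: 4+2+4 = 10 for Ivery, 3 for Calder — Ivery by 10–3.
No city is unbeaten: Fairlea loses to Calder; Dunmore loses to Fairlea; Ivery loses to Fairlea; Calder loses to Ivery. In particular Fairlea → Ivery → Calder → Fairlea is a majority cycle — no Condorcet winner exists.

none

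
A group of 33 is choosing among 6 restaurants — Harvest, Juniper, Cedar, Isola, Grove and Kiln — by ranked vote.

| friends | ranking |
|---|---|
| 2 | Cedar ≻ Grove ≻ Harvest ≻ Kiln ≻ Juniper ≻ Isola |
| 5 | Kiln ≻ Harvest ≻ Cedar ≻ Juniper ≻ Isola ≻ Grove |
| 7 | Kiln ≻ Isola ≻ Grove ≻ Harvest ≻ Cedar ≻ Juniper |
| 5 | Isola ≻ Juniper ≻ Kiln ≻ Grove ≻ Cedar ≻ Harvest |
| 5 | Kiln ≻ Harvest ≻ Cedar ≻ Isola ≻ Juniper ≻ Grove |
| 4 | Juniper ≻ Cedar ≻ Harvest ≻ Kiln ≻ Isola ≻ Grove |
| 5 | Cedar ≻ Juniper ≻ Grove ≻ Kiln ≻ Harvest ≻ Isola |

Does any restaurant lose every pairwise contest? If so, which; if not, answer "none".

Pairwise majorities:
Harvest vs Juniper: Harvest, 19–14.
Harvest vs Cedar: Harvest, 17–16.
Harvest vs Isola: Harvest preferred on 2+5+5+4+5 = 21 ballots; Harvest wins 21–12.
Harvest vs Grove: 14 to 19, Grove.
Harvest vs Kiln: Harvest is ranked higher on 2+4 = 6 ballots, Kiln on 27. Kiln wins 27–6.
Juniper vs Cedar: Juniper preferred on 5+4 = 9 ballots; Cedar wins 24–9.
Juniper vs Isola: Juniper is ranked higher on 2+5+4+5 = 16 ballots, Isola on 17. Isola wins 17–16.
Juniper–Grove: Juniper 24–9.
Juniper vs Kiln: Kiln wins 19–14.
Cedar vs Isola: Cedar, 21–12.
Cedar vs Grove: Cedar, 21–12.
Cedar vs Kiln: Cedar preferred on 2+4+5 = 11 ballots; Kiln wins 22–11.
Isola vs Grove: Isola, 26–7.
Isola vs Kiln: 5 to 28, Kiln.
Grove vs Kiln: Kiln, 26–7.
Each restaurant has at least one pairwise win (Harvest beats Juniper; Juniper beats Grove; Cedar beats Juniper; Isola beats Juniper; Grove beats Harvest; Kiln beats Harvest) — no Condorcet loser.

none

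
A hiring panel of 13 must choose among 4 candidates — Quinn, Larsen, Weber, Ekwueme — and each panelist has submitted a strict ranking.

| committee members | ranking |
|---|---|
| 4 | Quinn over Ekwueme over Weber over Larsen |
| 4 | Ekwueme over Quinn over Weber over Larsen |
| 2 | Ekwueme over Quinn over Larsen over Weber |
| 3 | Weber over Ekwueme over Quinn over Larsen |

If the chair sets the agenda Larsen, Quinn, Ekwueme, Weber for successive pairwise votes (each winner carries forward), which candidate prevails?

Ekwueme

Round 1: Larsen vs Quinn — 0–13, Quinn advances.
Round 2: Quinn vs Ekwueme — 4–9, Ekwueme advances.
Round 3: Ekwueme vs Weber — 10–3, Ekwueme advances.
The agenda winner is Ekwueme.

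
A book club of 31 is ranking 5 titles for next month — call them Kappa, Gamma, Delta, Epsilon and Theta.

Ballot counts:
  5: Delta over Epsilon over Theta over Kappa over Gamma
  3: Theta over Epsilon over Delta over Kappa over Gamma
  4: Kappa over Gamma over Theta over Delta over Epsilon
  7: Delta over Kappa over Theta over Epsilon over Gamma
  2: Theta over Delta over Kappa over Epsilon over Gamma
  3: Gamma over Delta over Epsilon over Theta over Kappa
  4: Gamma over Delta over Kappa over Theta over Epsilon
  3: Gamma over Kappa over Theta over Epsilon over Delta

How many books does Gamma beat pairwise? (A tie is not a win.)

Gamma against each rival (31 members):
Gamma vs Kappa: 10 to 21, Kappa.
Gamma vs Delta: 14 to 17, Delta.
Gamma vs Epsilon: Epsilon, 17–14.
Gamma vs Theta: Gamma preferred on 4+3+4+3 = 14 ballots; Theta wins 17–14.
Gamma beats no one; loses to Kappa, Delta, Epsilon, Theta — 0 pairwise wins.

0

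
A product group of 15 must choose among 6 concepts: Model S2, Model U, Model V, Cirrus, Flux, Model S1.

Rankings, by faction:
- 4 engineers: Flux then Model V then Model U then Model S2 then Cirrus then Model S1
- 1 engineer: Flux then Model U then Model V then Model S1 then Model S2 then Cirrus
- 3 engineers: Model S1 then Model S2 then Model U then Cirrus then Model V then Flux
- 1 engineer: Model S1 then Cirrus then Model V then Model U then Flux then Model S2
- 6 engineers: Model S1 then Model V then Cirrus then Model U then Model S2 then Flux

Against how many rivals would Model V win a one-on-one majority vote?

Model V against each rival (15 engineers):
Model V vs Model S2: 12 to 3, Model V.
Model V vs Model U: 4+1+6 = 11 for Model V, 4 for Model U — Model V by 11–4.
Model V vs Cirrus: Model V wins 11–4.
Model V vs Flux: Model V, 10–5.
Model V vs Model S1: Model V preferred on 4+1 = 5 ballots; Model S1 wins 10–5.
Model V beats Model S2, Model U, Cirrus, Flux; loses to Model S1 — 4 pairwise wins.

4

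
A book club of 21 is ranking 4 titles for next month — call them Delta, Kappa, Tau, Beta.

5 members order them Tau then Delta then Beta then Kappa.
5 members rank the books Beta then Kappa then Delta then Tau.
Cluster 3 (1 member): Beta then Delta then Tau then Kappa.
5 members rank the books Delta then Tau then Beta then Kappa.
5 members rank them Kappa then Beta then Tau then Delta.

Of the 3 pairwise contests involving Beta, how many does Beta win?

3

Beta against each rival (21 members):
Beta vs Delta: Beta is ranked higher on 5+1+5 = 11 ballots, Delta on 10. Beta wins 11–10.
Beta vs Kappa: 5+5+1+5 = 16 for Beta, 5 for Kappa — Beta by 16–5.
Beta vs Tau: Beta preferred on 5+1+5 = 11 ballots; Beta wins 11–10.
Beta beats Delta, Kappa, Tau — 3 pairwise wins.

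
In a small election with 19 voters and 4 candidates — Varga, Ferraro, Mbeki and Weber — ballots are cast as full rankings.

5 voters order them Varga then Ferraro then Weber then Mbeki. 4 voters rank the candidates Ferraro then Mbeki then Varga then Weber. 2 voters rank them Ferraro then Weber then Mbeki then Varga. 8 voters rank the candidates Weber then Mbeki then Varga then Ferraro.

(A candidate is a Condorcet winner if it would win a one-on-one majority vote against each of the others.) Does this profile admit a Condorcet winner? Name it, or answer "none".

none

Head-to-head results (19 voters):
Varga–Ferraro: Varga 13–6.
Varga vs Mbeki: Mbeki wins 14–5.
Varga vs Weber: Weber wins 10–9.
Ferraro–Mbeki: Ferraro 11–8.
Ferraro–Weber: Ferraro 11–8.
Mbeki–Weber: Weber 15–4.
Every candidate loses at least once (Varga loses to Mbeki; Ferraro loses to Varga; Mbeki loses to Ferraro; Weber loses to Ferraro). The majority relation contains the cycle Varga → Ferraro → Mbeki → Varga, so there is no Condorcet winner.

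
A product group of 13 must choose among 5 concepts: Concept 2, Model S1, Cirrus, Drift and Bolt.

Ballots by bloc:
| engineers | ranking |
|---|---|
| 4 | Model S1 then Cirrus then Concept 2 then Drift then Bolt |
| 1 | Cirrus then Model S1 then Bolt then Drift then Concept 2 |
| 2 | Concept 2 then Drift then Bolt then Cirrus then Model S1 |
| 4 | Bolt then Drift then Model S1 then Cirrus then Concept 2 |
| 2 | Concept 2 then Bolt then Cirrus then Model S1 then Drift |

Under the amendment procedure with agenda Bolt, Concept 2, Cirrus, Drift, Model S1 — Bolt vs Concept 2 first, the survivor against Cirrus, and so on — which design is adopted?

Model S1

Round 1: Bolt vs Concept 2 — 5–8, Concept 2 advances.
Round 2: Concept 2 vs Cirrus — 4–9, Cirrus advances.
Round 3: Cirrus vs Drift — 7–6, Cirrus advances.
Round 4: Cirrus vs Model S1 — 5–8, Model S1 advances.
The agenda winner is Model S1.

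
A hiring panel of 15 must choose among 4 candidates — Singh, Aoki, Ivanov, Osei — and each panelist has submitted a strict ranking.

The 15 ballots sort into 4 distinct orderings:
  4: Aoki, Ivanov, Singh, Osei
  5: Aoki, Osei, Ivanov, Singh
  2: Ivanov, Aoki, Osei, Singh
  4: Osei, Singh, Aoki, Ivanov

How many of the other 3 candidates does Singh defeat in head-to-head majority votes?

0

Singh against each rival (15 committee members):
Singh vs Aoki: 4 to 11, Aoki.
Singh vs Ivanov: 4 for Singh, 11 for Ivanov — Ivanov by 11–4.
Singh vs Osei: 4 to 11, Osei.
Singh beats no one; loses to Aoki, Ivanov, Osei — 0 pairwise wins.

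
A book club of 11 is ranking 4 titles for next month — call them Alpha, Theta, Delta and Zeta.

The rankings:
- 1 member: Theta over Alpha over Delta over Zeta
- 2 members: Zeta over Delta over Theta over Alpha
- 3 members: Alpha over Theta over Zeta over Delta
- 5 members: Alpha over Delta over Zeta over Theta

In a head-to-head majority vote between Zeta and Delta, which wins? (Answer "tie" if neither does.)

Ballots ranking Zeta above Delta: 2 + 3 = 5.
Ballots ranking Delta above Zeta: 11 − 5 = 6.
Delta wins the head-to-head 6–5.

Delta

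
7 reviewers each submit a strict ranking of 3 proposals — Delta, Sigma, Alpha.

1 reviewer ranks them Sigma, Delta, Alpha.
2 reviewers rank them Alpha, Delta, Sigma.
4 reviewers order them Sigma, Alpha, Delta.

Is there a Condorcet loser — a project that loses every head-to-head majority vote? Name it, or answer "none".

Delta

Head-to-head results (7 reviewers):
Delta vs Sigma: Sigma, 5–2.
Delta–Alpha: Alpha 6–1.
Sigma vs Alpha: Sigma wins 5–2.
Delta is beaten in every head-to-head and is the Condorcet loser.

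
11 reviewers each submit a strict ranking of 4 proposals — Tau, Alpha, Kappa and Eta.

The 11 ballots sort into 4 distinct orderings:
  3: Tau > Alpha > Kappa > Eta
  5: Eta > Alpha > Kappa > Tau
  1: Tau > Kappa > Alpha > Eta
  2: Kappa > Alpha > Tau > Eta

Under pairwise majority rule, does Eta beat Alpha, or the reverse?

Alpha

Ballots ranking Eta above Alpha: 5.
Ballots ranking Alpha above Eta: 11 − 5 = 6.
Alpha wins the head-to-head 6–5.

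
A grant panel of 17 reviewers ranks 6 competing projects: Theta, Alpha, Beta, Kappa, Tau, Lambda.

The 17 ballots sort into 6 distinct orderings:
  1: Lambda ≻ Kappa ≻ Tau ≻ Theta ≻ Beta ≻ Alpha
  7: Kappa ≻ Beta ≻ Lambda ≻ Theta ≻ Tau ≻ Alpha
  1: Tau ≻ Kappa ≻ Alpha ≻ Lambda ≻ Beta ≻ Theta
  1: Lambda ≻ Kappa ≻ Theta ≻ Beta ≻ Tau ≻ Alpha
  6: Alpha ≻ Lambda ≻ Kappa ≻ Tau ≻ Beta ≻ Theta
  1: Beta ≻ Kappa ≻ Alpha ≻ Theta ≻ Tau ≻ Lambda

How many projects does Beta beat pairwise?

Beta against each rival (17 reviewers):
Beta vs Theta: Beta preferred on 7+1+6+1 = 15 ballots; Beta wins 15–2.
Beta vs Alpha: Beta wins 10–7.
Beta vs Kappa: Kappa wins 16–1.
Beta vs Tau: 9 to 8, Beta.
Beta vs Lambda: Lambda wins 9–8.
Beta beats Theta, Alpha, Tau; loses to Kappa, Lambda — 3 pairwise wins.

3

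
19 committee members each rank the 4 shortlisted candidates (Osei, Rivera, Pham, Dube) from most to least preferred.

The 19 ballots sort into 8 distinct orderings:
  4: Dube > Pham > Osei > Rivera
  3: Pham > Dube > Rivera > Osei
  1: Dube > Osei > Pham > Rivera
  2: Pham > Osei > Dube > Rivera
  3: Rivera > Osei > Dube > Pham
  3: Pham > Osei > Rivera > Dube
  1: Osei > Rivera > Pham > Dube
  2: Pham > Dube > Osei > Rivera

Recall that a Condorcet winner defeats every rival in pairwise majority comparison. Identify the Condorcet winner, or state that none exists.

Check each pair by majority over 19 ballots:
Osei–Rivera: Osei 13–6.
Osei vs Pham: Pham, 14–5.
Osei–Dube: Dube 10–9.
Rivera vs Pham: Pham, 15–4.
Rivera–Dube: Dube 12–7.
Pham vs Dube: Pham wins 11–8.
Pham beats each of Osei, Rivera, Dube — Pham is the Condorcet winner.

Pham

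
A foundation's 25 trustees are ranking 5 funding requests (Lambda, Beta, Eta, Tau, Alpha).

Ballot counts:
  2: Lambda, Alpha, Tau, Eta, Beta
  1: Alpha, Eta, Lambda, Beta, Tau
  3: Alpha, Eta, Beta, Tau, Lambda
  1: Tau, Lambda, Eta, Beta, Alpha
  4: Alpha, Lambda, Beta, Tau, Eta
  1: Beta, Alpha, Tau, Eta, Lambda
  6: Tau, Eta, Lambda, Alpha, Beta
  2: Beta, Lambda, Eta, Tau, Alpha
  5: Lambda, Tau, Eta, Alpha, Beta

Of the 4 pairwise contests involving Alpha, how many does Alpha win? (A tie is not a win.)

Alpha against each rival (25 reviewers):
Alpha vs Lambda: Lambda wins 16–9.
Alpha vs Beta: 2+1+3+4+6+5 = 21 for Alpha, 4 for Beta — Alpha by 21–4.
Alpha vs Eta: Eta wins 14–11.
Alpha vs Tau: 2+1+3+4+1 = 11 for Alpha, 14 for Tau — Tau by 14–11.
Alpha beats Beta; loses to Lambda, Eta, Tau — 1 pairwise win.

1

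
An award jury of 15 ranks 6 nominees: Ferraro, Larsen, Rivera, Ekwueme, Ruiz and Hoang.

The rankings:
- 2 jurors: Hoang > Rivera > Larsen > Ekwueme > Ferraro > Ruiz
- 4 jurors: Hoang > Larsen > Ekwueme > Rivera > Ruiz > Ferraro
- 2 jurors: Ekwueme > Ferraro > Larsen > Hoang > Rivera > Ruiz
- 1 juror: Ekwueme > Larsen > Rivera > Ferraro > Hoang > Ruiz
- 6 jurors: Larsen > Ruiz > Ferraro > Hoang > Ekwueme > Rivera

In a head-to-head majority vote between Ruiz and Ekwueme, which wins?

Ekwueme

Ballots ranking Ruiz above Ekwueme: 6.
Ballots ranking Ekwueme above Ruiz: 15 − 6 = 9.
Ekwueme wins the head-to-head 9–6.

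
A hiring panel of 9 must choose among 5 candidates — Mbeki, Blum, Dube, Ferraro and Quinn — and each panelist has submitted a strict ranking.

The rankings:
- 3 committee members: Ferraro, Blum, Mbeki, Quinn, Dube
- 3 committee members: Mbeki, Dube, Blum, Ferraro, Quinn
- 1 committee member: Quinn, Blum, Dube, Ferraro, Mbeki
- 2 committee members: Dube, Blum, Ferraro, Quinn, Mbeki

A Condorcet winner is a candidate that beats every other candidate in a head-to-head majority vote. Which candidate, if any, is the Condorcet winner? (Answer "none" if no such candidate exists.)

Pairwise majorities:
Mbeki vs Blum: Blum, 6–3.
Mbeki vs Dube: 3+3 = 6 for Mbeki, 3 for Dube — Mbeki by 6–3.
Mbeki vs Ferraro: Mbeki preferred on 3 ballots; Ferraro wins 6–3.
Mbeki vs Quinn: 6 to 3, Mbeki.
Blum vs Dube: Blum preferred on 3+1 = 4 ballots; Dube wins 5–4.
Blum vs Ferraro: Blum, 6–3.
Blum–Quinn: Blum 8–1.
Dube vs Ferraro: Dube is ranked higher on 3+1+2 = 6 ballots, Ferraro on 3. Dube wins 6–3.
Dube vs Quinn: Dube preferred on 3+2 = 5 ballots; Dube wins 5–4.
Ferraro vs Quinn: Ferraro, 8–1.
Every candidate loses at least once (Mbeki loses to Blum; Blum loses to Dube; Dube loses to Mbeki; Ferraro loses to Blum; Quinn loses to Mbeki). The majority relation contains the cycle Mbeki > Dube > Blum > Mbeki, so there is no Condorcet winner.

none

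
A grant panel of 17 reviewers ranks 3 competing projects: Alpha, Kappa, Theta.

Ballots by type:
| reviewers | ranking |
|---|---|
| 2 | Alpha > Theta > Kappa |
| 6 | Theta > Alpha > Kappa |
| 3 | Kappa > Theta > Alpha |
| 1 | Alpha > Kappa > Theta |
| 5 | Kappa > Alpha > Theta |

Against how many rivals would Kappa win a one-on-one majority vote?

Kappa against each rival (17 reviewers):
Kappa vs Alpha: 3+5 = 8 for Kappa, 9 for Alpha — Alpha by 9–8.
Kappa vs Theta: 9 to 8, Kappa.
Kappa beats Theta; loses to Alpha — 1 pairwise win.

1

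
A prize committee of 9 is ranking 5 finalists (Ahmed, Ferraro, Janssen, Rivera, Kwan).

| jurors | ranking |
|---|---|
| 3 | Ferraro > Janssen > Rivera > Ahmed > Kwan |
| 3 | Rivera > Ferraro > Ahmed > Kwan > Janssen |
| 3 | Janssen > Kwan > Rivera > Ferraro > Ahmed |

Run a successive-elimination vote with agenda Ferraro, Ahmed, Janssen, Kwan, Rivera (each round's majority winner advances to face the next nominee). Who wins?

Round 1: Ferraro vs Ahmed — 9–0, Ferraro advances.
Round 2: Ferraro vs Janssen — 6–3, Ferraro advances.
Round 3: Ferraro vs Kwan — 6–3, Ferraro advances.
Round 4: Ferraro vs Rivera — 3–6, Rivera advances.
The agenda winner is Rivera.

Rivera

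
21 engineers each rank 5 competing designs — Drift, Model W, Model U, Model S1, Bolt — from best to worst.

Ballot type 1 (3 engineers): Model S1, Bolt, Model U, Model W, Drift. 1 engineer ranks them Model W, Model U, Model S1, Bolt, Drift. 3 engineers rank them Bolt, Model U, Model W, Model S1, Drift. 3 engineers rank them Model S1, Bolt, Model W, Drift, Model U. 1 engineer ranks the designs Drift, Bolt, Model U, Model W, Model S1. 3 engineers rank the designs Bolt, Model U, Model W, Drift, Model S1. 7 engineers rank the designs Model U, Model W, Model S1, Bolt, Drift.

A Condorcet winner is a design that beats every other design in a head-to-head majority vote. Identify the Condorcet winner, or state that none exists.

Check each pair by majority over 21 ballots:
Drift vs Model W: Model W wins 20–1.
Drift vs Model U: 4 to 17, Model U.
Drift vs Model S1: Drift is ranked higher on 1+3 = 4 ballots, Model S1 on 17. Model S1 wins 17–4.
Drift vs Bolt: Drift is ranked higher on 1 ballot, Bolt on 20. Bolt wins 20–1.
Model W vs Model U: 1+3 = 4 for Model W, 17 for Model U — Model U by 17–4.
Model W vs Model S1: Model W wins 15–6.
Model W vs Bolt: Bolt, 13–8.
Model U vs Model S1: Model U, 15–6.
Model U vs Bolt: 8 to 13, Bolt.
Model S1 vs Bolt: Model S1 preferred on 3+1+3+7 = 14 ballots; Model S1 wins 14–7.
No design is unbeaten: Drift loses to Model W; Model W loses to Model U; Model U loses to Bolt; Model S1 loses to Model W; Bolt loses to Model S1. In particular Model W → Model S1 → Bolt → Model W is a majority cycle — no Condorcet winner exists.

none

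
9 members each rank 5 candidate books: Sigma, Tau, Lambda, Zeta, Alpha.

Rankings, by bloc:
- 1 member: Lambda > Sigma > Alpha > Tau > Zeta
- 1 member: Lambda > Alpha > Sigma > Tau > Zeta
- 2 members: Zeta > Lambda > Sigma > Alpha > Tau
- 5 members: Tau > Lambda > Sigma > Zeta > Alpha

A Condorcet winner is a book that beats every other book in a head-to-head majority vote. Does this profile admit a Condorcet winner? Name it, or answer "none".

Tau

Check each pair by majority over 9 ballots:
Sigma vs Tau: Sigma is ranked higher on 1+1+2 = 4 ballots, Tau on 5. Tau wins 5–4.
Sigma vs Lambda: Lambda, 9–0.
Sigma vs Zeta: Sigma, 7–2.
Sigma vs Alpha: Sigma wins 8–1.
Tau vs Lambda: Tau, 5–4.
Tau–Zeta: Tau 7–2.
Tau vs Alpha: Tau is ranked higher on 5 ballots, Alpha on 4. Tau wins 5–4.
Lambda vs Zeta: Lambda preferred on 1+1+5 = 7 ballots; Lambda wins 7–2.
Lambda vs Alpha: Lambda is ranked higher on 1+1+2+5 = 9 ballots, Alpha on 0. Lambda wins 9–0.
Zeta vs Alpha: Zeta, 7–2.
Tau beats each of Sigma, Lambda, Zeta, Alpha — Tau is the Condorcet winner.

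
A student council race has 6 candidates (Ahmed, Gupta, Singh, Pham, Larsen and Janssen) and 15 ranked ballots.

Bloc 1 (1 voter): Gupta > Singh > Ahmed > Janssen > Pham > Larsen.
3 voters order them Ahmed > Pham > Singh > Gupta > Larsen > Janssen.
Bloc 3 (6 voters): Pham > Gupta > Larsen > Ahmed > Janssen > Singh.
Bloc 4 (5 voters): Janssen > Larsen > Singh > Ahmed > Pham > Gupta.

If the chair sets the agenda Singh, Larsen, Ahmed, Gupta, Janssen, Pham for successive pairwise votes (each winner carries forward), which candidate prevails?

Round 1: Singh vs Larsen — 4–11, Larsen advances.
Round 2: Larsen vs Ahmed — 11–4, Larsen advances.
Round 3: Larsen vs Gupta — 5–10, Gupta advances.
Round 4: Gupta vs Janssen — 10–5, Gupta advances.
Round 5: Gupta vs Pham — 1–14, Pham advances.
The agenda winner is Pham.

Pham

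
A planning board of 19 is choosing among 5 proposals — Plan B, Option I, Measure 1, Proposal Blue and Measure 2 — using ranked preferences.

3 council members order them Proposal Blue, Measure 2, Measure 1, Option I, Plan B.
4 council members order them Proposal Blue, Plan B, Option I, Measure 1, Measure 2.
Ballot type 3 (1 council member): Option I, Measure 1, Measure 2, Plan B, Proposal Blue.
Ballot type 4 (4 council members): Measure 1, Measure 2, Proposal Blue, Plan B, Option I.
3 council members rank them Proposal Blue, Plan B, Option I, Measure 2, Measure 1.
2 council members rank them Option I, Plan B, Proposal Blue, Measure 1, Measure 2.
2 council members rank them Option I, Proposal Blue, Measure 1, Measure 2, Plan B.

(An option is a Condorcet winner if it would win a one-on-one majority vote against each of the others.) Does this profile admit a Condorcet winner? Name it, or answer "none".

Check each pair by majority over 19 ballots:
Plan B vs Option I: Plan B, 11–8.
Plan B vs Measure 1: Measure 1, 10–9.
Plan B vs Proposal Blue: Proposal Blue, 16–3.
Plan B vs Measure 2: Measure 2, 10–9.
Option I vs Measure 1: Option I, 12–7.
Option I vs Proposal Blue: Proposal Blue wins 14–5.
Option I vs Measure 2: Option I wins 12–7.
Measure 1 vs Proposal Blue: Proposal Blue, 14–5.
Measure 1–Measure 2: Measure 1 13–6.
Proposal Blue–Measure 2: Proposal Blue 14–5.
Proposal Blue beats each of Plan B, Option I, Measure 1, Measure 2 — Proposal Blue is the Condorcet winner.

Proposal Blue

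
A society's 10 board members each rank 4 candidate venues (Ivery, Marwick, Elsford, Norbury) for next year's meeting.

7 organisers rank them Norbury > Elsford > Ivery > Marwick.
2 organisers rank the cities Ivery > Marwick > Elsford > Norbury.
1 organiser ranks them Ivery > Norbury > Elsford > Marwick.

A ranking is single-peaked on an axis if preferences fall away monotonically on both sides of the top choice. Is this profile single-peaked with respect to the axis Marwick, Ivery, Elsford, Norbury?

Axis positions: Marwick=1, Ivery=2, Elsford=3, Norbury=4.
Faction 1 (peak Norbury at position 4): ranking walks positions 4-3-2-1, expanding outward from the peak — single-peaked.
Faction 2 (peak Ivery at position 2): ranking walks positions 2-1-3-4, expanding outward from the peak — single-peaked.
Faction 3: ranking walks positions 2-4-3-1; Norbury is ranked above Elsford even though Elsford lies between Norbury and the peak Ivery on the axis — preferences dip and rise again. Not single-peaked.
Faction 3 violates single-peakedness, so the profile is not single-peaked on this axis.

no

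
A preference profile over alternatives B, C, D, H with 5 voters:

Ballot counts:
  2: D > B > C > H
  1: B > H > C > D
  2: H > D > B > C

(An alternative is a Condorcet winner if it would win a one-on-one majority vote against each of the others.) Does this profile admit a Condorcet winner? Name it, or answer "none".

Head-to-head results (5 voters):
B vs C: B preferred on 2+1+2 = 5 ballots; B wins 5–0.
B–D: D 4–1.
B–H: B 3–2.
C vs D: C preferred on 1 ballot; D wins 4–1.
C vs H: H, 3–2.
D–H: H 3–2.
Each alternative drops at least one matchup (B loses to D; C loses to B; D loses to H; H loses to B); the cycle B > H > D > B rules out a Condorcet winner.

none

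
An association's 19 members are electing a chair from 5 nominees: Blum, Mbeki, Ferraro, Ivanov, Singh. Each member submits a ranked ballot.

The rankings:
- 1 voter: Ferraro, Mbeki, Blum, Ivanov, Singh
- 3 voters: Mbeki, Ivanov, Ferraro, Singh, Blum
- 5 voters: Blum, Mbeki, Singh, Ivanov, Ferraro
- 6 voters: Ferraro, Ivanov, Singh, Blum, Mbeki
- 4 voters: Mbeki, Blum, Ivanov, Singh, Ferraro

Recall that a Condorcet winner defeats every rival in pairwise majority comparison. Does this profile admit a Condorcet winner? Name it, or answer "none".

Head-to-head results (19 voters):
Blum vs Mbeki: Blum, 11–8.
Blum vs Ferraro: Ferraro wins 10–9.
Blum vs Ivanov: Blum wins 10–9.
Blum–Singh: Blum 10–9.
Mbeki vs Ferraro: Mbeki, 12–7.
Mbeki vs Ivanov: Mbeki wins 13–6.
Mbeki vs Singh: Mbeki, 13–6.
Ferraro vs Ivanov: Ivanov wins 12–7.
Ferraro–Singh: Ferraro 10–9.
Ivanov–Singh: Ivanov 14–5.
Each candidate drops at least one matchup (Blum loses to Ferraro; Mbeki loses to Blum; Ferraro loses to Mbeki; Ivanov loses to Blum; Singh loses to Blum); the cycle Blum beats Mbeki beats Ferraro beats Blum rules out a Condorcet winner.

none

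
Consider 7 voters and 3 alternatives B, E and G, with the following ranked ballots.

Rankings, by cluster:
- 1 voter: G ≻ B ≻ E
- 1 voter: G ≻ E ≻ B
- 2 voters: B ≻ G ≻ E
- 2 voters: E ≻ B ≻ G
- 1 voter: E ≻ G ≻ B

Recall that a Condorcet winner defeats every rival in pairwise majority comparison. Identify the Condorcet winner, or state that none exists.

Head-to-head results (7 voters):
B vs E: 3 to 4, E.
B vs G: 4 to 3, B.
E vs G: E preferred on 2+1 = 3 ballots; G wins 4–3.
No alternative is unbeaten: B loses to E; E loses to G; G loses to B. In particular B beats G beats E beats B is a majority cycle — no Condorcet winner exists.

none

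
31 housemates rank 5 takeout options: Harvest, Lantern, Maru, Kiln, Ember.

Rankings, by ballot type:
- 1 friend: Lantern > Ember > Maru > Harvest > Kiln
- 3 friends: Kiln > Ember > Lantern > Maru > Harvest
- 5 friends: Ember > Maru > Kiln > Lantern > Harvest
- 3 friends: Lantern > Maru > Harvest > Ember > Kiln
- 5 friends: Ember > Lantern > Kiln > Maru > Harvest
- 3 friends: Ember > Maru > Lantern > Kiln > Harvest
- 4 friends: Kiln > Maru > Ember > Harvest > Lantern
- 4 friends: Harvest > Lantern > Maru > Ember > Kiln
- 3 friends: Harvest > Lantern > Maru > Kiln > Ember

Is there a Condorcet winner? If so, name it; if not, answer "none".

Check each pair by majority over 31 ballots:
Harvest vs Lantern: Harvest is ranked higher on 4+4+3 = 11 ballots, Lantern on 20. Lantern wins 20–11.
Harvest vs Maru: 4+3 = 7 for Harvest, 24 for Maru — Maru by 24–7.
Harvest vs Kiln: 1+3+4+3 = 11 for Harvest, 20 for Kiln — Kiln by 20–11.
Harvest vs Ember: 10 to 21, Ember.
Lantern vs Maru: 1+3+3+5+4+3 = 19 for Lantern, 12 for Maru — Lantern by 19–12.
Lantern vs Kiln: Lantern is ranked higher on 1+3+5+3+4+3 = 19 ballots, Kiln on 12. Lantern wins 19–12.
Lantern vs Ember: 11 to 20, Ember.
Maru vs Kiln: 19 to 12, Maru.
Maru vs Ember: Maru preferred on 3+4+4+3 = 14 ballots; Ember wins 17–14.
Kiln vs Ember: Kiln is ranked higher on 3+4+3 = 10 ballots, Ember on 21. Ember wins 21–10.
Ember defeats every rival head-to-head and is the Condorcet winner.

Ember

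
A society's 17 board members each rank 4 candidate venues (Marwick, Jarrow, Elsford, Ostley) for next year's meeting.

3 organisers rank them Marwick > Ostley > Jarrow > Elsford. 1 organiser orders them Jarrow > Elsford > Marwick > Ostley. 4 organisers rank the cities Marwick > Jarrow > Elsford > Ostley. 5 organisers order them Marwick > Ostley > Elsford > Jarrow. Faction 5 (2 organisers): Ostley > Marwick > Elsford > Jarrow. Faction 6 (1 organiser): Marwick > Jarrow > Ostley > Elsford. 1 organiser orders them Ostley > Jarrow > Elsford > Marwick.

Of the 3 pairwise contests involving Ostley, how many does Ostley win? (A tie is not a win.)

Ostley against each rival (17 organisers):
Ostley vs Marwick: Ostley is ranked higher on 2+1 = 3 ballots, Marwick on 14. Marwick wins 14–3.
Ostley vs Jarrow: Ostley is ranked higher on 3+5+2+1 = 11 ballots, Jarrow on 6. Ostley wins 11–6.
Ostley vs Elsford: Ostley wins 12–5.
Ostley beats Jarrow, Elsford; loses to Marwick — 2 pairwise wins.

2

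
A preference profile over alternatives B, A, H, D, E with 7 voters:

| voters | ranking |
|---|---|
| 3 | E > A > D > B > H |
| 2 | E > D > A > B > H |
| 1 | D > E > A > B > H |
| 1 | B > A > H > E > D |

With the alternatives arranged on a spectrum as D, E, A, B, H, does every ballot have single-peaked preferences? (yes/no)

yes

Axis positions: D=1, E=2, A=3, B=4, H=5.
Bloc 1 (peak E at position 2): ranking walks positions 2-3-1-4-5, expanding outward from the peak — single-peaked.
Bloc 2 (peak E at position 2): ranking walks positions 2-1-3-4-5, expanding outward from the peak — single-peaked.
Bloc 3 (peak D at position 1): ranking walks positions 1-2-3-4-5, expanding outward from the peak — single-peaked.
Bloc 4 (peak B at position 4): ranking walks positions 4-3-5-2-1, expanding outward from the peak — single-peaked.
Every ranking is single-peaked on this axis.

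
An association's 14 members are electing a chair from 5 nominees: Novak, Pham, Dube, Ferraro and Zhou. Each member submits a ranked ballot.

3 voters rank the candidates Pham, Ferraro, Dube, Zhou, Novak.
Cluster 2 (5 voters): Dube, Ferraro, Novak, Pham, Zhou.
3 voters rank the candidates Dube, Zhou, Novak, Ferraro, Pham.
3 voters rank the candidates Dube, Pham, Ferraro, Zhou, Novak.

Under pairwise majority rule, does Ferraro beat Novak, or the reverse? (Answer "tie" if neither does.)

Ferraro

Ballots ranking Ferraro above Novak: 3 + 5 + 3 = 11.
Ballots ranking Novak above Ferraro: 14 − 11 = 3.
Ferraro wins the head-to-head 11–3.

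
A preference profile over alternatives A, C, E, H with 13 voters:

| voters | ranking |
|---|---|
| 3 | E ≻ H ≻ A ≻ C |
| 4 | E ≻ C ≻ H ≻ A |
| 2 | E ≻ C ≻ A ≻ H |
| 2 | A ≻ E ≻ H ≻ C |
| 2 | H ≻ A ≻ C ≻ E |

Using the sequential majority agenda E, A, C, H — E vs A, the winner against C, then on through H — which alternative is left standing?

Round 1: E vs A — 9–4, E advances.
Round 2: E vs C — 11–2, E advances.
Round 3: E vs H — 11–2, E advances.
The agenda winner is E.

E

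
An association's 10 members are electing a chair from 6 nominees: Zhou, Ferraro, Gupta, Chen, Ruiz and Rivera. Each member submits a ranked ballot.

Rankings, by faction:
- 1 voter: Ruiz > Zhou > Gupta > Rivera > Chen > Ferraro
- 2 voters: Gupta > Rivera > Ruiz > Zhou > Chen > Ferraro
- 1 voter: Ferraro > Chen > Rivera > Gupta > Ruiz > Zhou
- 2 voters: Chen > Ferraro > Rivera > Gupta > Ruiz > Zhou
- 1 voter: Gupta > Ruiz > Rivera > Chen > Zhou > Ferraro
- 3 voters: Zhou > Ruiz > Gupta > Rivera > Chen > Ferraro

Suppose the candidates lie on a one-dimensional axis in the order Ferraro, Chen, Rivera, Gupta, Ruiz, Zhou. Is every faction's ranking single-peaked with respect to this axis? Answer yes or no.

Axis positions: Ferraro=1, Chen=2, Rivera=3, Gupta=4, Ruiz=5, Zhou=6.
Faction 1 (peak Ruiz at position 5): ranking walks positions 5-6-4-3-2-1, expanding outward from the peak — single-peaked.
Faction 2 (peak Gupta at position 4): ranking walks positions 4-3-5-6-2-1, expanding outward from the peak — single-peaked.
Faction 3 (peak Ferraro at position 1): ranking walks positions 1-2-3-4-5-6, expanding outward from the peak — single-peaked.
Faction 4 (peak Chen at position 2): ranking walks positions 2-1-3-4-5-6, expanding outward from the peak — single-peaked.
Faction 5 (peak Gupta at position 4): ranking walks positions 4-5-3-2-6-1, expanding outward from the peak — single-peaked.
Faction 6 (peak Zhou at position 6): ranking walks positions 6-5-4-3-2-1, expanding outward from the peak — single-peaked.
Every ranking is single-peaked on this axis.

yes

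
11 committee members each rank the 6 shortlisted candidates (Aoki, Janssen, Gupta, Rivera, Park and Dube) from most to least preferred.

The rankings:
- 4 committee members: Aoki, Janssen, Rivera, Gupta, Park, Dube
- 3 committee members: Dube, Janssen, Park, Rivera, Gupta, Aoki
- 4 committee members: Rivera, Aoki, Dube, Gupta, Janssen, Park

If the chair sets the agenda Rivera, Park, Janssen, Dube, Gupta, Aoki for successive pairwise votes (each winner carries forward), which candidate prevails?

Aoki

Round 1: Rivera vs Park — 8–3, Rivera advances.
Round 2: Rivera vs Janssen — 4–7, Janssen advances.
Round 3: Janssen vs Dube — 4–7, Dube advances.
Round 4: Dube vs Gupta — 7–4, Dube advances.
Round 5: Dube vs Aoki — 3–8, Aoki advances.
The agenda winner is Aoki.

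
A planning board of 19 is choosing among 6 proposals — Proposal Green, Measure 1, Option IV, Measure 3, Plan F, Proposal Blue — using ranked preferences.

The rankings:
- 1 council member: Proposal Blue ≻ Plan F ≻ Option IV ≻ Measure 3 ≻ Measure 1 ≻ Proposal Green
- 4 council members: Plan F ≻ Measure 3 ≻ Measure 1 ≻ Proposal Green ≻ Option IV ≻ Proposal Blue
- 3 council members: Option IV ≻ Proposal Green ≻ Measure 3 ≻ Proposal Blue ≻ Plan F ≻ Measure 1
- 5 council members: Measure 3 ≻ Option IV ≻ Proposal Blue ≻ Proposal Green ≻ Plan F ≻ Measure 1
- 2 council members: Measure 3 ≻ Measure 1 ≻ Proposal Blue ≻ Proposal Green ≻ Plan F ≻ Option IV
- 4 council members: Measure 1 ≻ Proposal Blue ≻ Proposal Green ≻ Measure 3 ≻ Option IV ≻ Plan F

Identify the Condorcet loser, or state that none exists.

none

Pairwise majorities:
Proposal Green vs Measure 1: Measure 1 wins 11–8.
Proposal Green vs Option IV: Proposal Green is ranked higher on 4+2+4 = 10 ballots, Option IV on 9. Proposal Green wins 10–9.
Proposal Green vs Measure 3: 7 to 12, Measure 3.
Proposal Green vs Plan F: Proposal Green wins 14–5.
Proposal Green vs Proposal Blue: Proposal Green preferred on 4+3 = 7 ballots; Proposal Blue wins 12–7.
Measure 1 vs Option IV: 10 to 9, Measure 1.
Measure 1 vs Measure 3: Measure 1 is ranked higher on 4 ballots, Measure 3 on 15. Measure 3 wins 15–4.
Measure 1 vs Plan F: Measure 1 is ranked higher on 2+4 = 6 ballots, Plan F on 13. Plan F wins 13–6.
Measure 1 vs Proposal Blue: 4+2+4 = 10 for Measure 1, 9 for Proposal Blue — Measure 1 by 10–9.
Option IV vs Measure 3: 1+3 = 4 for Option IV, 15 for Measure 3 — Measure 3 by 15–4.
Option IV vs Plan F: Option IV is ranked higher on 3+5+4 = 12 ballots, Plan F on 7. Option IV wins 12–7.
Option IV vs Proposal Blue: Option IV wins 12–7.
Measure 3 vs Plan F: 3+5+2+4 = 14 for Measure 3, 5 for Plan F — Measure 3 by 14–5.
Measure 3 vs Proposal Blue: Measure 3 preferred on 4+3+5+2 = 14 ballots; Measure 3 wins 14–5.
Plan F vs Proposal Blue: Proposal Blue wins 15–4.
Each option has at least one pairwise win (Proposal Green beats Option IV; Measure 1 beats Proposal Green; Option IV beats Plan F; Measure 3 beats Proposal Green; Plan F beats Measure 1; Proposal Blue beats Proposal Green) — no Condorcet loser.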